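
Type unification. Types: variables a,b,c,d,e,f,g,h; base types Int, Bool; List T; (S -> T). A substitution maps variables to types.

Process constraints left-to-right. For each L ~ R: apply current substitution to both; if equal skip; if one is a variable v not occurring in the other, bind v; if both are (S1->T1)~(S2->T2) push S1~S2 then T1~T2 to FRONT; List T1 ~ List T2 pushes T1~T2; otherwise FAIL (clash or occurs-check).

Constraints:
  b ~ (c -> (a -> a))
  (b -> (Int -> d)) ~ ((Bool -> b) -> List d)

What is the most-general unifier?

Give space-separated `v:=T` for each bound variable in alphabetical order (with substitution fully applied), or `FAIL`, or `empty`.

step 1: unify b ~ (c -> (a -> a))  [subst: {-} | 1 pending]
  bind b := (c -> (a -> a))
step 2: unify ((c -> (a -> a)) -> (Int -> d)) ~ ((Bool -> (c -> (a -> a))) -> List d)  [subst: {b:=(c -> (a -> a))} | 0 pending]
  -> decompose arrow: push (c -> (a -> a))~(Bool -> (c -> (a -> a))), (Int -> d)~List d
step 3: unify (c -> (a -> a)) ~ (Bool -> (c -> (a -> a)))  [subst: {b:=(c -> (a -> a))} | 1 pending]
  -> decompose arrow: push c~Bool, (a -> a)~(c -> (a -> a))
step 4: unify c ~ Bool  [subst: {b:=(c -> (a -> a))} | 2 pending]
  bind c := Bool
step 5: unify (a -> a) ~ (Bool -> (a -> a))  [subst: {b:=(c -> (a -> a)), c:=Bool} | 1 pending]
  -> decompose arrow: push a~Bool, a~(a -> a)
step 6: unify a ~ Bool  [subst: {b:=(c -> (a -> a)), c:=Bool} | 2 pending]
  bind a := Bool
step 7: unify Bool ~ (Bool -> Bool)  [subst: {b:=(c -> (a -> a)), c:=Bool, a:=Bool} | 1 pending]
  clash: Bool vs (Bool -> Bool)

Answer: FAIL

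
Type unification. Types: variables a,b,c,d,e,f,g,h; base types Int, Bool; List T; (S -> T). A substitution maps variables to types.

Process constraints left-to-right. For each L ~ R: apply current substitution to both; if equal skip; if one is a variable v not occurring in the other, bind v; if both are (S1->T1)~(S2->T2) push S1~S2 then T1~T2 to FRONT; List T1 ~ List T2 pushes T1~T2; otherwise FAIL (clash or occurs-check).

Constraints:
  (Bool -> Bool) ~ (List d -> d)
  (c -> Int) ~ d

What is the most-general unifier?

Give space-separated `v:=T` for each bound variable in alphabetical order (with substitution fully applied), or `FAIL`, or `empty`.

Answer: FAIL

Derivation:
step 1: unify (Bool -> Bool) ~ (List d -> d)  [subst: {-} | 1 pending]
  -> decompose arrow: push Bool~List d, Bool~d
step 2: unify Bool ~ List d  [subst: {-} | 2 pending]
  clash: Bool vs List d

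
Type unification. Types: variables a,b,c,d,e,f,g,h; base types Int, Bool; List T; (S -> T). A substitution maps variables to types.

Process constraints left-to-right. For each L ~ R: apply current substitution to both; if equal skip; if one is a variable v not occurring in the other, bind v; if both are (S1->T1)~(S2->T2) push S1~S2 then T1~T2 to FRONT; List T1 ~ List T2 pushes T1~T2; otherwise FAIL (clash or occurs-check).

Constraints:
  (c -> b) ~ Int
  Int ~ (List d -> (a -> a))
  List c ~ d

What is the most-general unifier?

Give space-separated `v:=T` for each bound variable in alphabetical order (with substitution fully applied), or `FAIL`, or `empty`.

step 1: unify (c -> b) ~ Int  [subst: {-} | 2 pending]
  clash: (c -> b) vs Int

Answer: FAIL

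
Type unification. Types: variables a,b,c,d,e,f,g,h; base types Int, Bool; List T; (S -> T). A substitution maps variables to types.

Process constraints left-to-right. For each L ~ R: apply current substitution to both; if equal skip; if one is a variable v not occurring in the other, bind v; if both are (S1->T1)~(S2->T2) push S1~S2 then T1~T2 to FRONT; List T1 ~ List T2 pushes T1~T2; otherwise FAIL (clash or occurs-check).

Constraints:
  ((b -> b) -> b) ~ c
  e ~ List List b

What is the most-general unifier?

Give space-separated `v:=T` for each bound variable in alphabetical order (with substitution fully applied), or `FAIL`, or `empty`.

step 1: unify ((b -> b) -> b) ~ c  [subst: {-} | 1 pending]
  bind c := ((b -> b) -> b)
step 2: unify e ~ List List b  [subst: {c:=((b -> b) -> b)} | 0 pending]
  bind e := List List b

Answer: c:=((b -> b) -> b) e:=List List b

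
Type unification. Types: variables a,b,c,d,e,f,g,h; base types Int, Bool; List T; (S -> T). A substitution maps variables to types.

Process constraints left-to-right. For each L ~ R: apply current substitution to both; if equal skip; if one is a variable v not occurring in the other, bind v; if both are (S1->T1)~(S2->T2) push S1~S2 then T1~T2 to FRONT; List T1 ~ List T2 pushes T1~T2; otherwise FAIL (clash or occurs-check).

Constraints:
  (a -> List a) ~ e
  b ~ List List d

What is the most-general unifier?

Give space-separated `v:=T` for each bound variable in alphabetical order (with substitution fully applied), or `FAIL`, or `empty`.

Answer: b:=List List d e:=(a -> List a)

Derivation:
step 1: unify (a -> List a) ~ e  [subst: {-} | 1 pending]
  bind e := (a -> List a)
step 2: unify b ~ List List d  [subst: {e:=(a -> List a)} | 0 pending]
  bind b := List List d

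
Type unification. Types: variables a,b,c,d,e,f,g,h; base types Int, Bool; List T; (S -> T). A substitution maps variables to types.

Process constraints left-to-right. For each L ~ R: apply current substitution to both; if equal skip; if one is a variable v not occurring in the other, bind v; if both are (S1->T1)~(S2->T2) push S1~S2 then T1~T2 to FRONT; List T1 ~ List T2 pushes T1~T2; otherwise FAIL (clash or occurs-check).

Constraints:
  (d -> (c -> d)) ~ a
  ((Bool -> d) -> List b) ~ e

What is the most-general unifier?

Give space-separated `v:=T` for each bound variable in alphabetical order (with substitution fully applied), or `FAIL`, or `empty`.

Answer: a:=(d -> (c -> d)) e:=((Bool -> d) -> List b)

Derivation:
step 1: unify (d -> (c -> d)) ~ a  [subst: {-} | 1 pending]
  bind a := (d -> (c -> d))
step 2: unify ((Bool -> d) -> List b) ~ e  [subst: {a:=(d -> (c -> d))} | 0 pending]
  bind e := ((Bool -> d) -> List b)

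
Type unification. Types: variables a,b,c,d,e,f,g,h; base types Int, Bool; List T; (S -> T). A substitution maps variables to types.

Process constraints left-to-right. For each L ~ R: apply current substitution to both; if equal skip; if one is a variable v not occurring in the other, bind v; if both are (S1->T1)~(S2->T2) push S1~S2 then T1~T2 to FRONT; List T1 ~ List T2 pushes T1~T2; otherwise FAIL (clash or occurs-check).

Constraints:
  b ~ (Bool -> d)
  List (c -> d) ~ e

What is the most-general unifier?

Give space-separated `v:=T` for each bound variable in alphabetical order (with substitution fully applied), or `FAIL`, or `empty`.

step 1: unify b ~ (Bool -> d)  [subst: {-} | 1 pending]
  bind b := (Bool -> d)
step 2: unify List (c -> d) ~ e  [subst: {b:=(Bool -> d)} | 0 pending]
  bind e := List (c -> d)

Answer: b:=(Bool -> d) e:=List (c -> d)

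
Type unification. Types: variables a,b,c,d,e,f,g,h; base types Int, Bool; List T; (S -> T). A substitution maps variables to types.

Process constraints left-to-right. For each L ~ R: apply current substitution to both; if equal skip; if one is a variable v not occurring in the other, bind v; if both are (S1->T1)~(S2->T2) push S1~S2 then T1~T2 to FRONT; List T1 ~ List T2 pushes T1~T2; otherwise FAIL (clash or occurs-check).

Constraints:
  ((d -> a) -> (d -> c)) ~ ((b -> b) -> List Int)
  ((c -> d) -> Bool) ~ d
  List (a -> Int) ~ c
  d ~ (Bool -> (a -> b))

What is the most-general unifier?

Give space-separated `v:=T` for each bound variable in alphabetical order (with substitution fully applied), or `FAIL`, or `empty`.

step 1: unify ((d -> a) -> (d -> c)) ~ ((b -> b) -> List Int)  [subst: {-} | 3 pending]
  -> decompose arrow: push (d -> a)~(b -> b), (d -> c)~List Int
step 2: unify (d -> a) ~ (b -> b)  [subst: {-} | 4 pending]
  -> decompose arrow: push d~b, a~b
step 3: unify d ~ b  [subst: {-} | 5 pending]
  bind d := b
step 4: unify a ~ b  [subst: {d:=b} | 4 pending]
  bind a := b
step 5: unify (b -> c) ~ List Int  [subst: {d:=b, a:=b} | 3 pending]
  clash: (b -> c) vs List Int

Answer: FAIL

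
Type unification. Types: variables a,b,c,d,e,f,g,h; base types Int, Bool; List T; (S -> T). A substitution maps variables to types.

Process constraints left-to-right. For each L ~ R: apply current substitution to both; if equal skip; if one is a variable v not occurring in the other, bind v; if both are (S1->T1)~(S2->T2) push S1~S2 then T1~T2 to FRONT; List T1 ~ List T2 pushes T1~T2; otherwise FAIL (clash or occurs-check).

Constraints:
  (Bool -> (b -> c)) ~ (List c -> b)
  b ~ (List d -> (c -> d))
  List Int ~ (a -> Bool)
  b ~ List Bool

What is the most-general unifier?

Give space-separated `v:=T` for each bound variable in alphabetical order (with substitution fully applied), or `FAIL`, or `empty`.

step 1: unify (Bool -> (b -> c)) ~ (List c -> b)  [subst: {-} | 3 pending]
  -> decompose arrow: push Bool~List c, (b -> c)~b
step 2: unify Bool ~ List c  [subst: {-} | 4 pending]
  clash: Bool vs List c

Answer: FAIL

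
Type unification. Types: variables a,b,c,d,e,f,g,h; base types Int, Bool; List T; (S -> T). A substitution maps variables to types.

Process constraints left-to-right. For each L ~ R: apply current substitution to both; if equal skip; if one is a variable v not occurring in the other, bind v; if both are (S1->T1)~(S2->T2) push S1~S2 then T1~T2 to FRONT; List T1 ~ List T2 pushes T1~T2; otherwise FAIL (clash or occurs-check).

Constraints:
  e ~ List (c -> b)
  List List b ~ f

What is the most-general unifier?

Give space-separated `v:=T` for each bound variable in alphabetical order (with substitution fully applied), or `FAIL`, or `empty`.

Answer: e:=List (c -> b) f:=List List b

Derivation:
step 1: unify e ~ List (c -> b)  [subst: {-} | 1 pending]
  bind e := List (c -> b)
step 2: unify List List b ~ f  [subst: {e:=List (c -> b)} | 0 pending]
  bind f := List List b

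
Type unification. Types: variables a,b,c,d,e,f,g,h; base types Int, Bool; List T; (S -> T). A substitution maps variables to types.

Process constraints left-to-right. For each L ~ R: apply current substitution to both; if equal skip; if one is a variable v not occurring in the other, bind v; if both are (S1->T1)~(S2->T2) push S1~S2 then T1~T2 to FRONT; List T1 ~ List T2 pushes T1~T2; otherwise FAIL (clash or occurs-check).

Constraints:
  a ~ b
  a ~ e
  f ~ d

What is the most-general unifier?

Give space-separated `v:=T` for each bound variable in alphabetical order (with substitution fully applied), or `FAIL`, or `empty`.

Answer: a:=e b:=e f:=d

Derivation:
step 1: unify a ~ b  [subst: {-} | 2 pending]
  bind a := b
step 2: unify b ~ e  [subst: {a:=b} | 1 pending]
  bind b := e
step 3: unify f ~ d  [subst: {a:=b, b:=e} | 0 pending]
  bind f := d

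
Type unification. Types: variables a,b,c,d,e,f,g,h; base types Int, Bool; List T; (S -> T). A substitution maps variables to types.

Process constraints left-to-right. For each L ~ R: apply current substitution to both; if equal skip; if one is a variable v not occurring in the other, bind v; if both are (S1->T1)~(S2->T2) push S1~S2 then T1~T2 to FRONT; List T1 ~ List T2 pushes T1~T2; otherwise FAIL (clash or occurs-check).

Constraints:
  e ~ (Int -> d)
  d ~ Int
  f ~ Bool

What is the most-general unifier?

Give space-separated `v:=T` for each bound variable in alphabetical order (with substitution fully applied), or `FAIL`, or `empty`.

Answer: d:=Int e:=(Int -> Int) f:=Bool

Derivation:
step 1: unify e ~ (Int -> d)  [subst: {-} | 2 pending]
  bind e := (Int -> d)
step 2: unify d ~ Int  [subst: {e:=(Int -> d)} | 1 pending]
  bind d := Int
step 3: unify f ~ Bool  [subst: {e:=(Int -> d), d:=Int} | 0 pending]
  bind f := Bool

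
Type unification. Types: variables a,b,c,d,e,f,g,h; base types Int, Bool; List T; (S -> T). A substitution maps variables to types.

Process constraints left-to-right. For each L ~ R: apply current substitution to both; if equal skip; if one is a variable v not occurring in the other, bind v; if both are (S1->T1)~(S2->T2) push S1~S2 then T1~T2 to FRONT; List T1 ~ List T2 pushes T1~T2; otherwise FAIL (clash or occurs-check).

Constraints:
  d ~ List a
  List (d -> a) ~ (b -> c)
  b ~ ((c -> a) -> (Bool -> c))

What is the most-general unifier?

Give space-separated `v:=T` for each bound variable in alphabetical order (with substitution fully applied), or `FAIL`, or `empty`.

step 1: unify d ~ List a  [subst: {-} | 2 pending]
  bind d := List a
step 2: unify List (List a -> a) ~ (b -> c)  [subst: {d:=List a} | 1 pending]
  clash: List (List a -> a) vs (b -> c)

Answer: FAIL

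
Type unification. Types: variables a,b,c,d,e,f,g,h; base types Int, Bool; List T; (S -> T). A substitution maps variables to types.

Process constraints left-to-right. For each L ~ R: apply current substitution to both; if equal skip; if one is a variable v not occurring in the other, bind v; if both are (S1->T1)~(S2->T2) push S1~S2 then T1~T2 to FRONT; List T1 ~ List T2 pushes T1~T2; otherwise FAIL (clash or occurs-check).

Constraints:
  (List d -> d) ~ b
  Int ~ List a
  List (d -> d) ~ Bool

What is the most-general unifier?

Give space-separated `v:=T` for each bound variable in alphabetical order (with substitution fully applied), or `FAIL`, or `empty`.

step 1: unify (List d -> d) ~ b  [subst: {-} | 2 pending]
  bind b := (List d -> d)
step 2: unify Int ~ List a  [subst: {b:=(List d -> d)} | 1 pending]
  clash: Int vs List a

Answer: FAIL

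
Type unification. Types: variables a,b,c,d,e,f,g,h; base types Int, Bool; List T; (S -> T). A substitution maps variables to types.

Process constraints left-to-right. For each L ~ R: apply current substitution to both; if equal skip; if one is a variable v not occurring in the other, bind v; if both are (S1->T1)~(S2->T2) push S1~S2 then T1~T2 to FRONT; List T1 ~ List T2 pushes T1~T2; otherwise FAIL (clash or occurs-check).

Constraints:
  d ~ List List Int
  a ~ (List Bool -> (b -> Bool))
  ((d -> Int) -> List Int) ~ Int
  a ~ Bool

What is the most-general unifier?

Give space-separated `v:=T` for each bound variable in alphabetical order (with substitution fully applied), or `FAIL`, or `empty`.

step 1: unify d ~ List List Int  [subst: {-} | 3 pending]
  bind d := List List Int
step 2: unify a ~ (List Bool -> (b -> Bool))  [subst: {d:=List List Int} | 2 pending]
  bind a := (List Bool -> (b -> Bool))
step 3: unify ((List List Int -> Int) -> List Int) ~ Int  [subst: {d:=List List Int, a:=(List Bool -> (b -> Bool))} | 1 pending]
  clash: ((List List Int -> Int) -> List Int) vs Int

Answer: FAIL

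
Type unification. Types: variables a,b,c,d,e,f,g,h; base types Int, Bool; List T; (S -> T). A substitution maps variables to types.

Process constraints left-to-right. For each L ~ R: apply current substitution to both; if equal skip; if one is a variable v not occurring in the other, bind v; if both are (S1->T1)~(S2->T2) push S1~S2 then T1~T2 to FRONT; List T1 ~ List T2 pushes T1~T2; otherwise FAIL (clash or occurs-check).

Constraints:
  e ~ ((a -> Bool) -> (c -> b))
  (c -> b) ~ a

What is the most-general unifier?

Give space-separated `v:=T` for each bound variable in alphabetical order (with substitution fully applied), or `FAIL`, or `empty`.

step 1: unify e ~ ((a -> Bool) -> (c -> b))  [subst: {-} | 1 pending]
  bind e := ((a -> Bool) -> (c -> b))
step 2: unify (c -> b) ~ a  [subst: {e:=((a -> Bool) -> (c -> b))} | 0 pending]
  bind a := (c -> b)

Answer: a:=(c -> b) e:=(((c -> b) -> Bool) -> (c -> b))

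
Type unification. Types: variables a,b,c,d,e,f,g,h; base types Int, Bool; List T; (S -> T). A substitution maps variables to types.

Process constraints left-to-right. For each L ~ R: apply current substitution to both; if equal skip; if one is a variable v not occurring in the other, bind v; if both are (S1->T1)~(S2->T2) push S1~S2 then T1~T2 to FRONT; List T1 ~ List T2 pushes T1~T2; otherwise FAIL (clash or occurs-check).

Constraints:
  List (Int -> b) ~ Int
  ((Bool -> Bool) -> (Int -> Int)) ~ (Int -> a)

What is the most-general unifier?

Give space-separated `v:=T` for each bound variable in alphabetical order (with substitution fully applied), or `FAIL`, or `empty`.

step 1: unify List (Int -> b) ~ Int  [subst: {-} | 1 pending]
  clash: List (Int -> b) vs Int

Answer: FAIL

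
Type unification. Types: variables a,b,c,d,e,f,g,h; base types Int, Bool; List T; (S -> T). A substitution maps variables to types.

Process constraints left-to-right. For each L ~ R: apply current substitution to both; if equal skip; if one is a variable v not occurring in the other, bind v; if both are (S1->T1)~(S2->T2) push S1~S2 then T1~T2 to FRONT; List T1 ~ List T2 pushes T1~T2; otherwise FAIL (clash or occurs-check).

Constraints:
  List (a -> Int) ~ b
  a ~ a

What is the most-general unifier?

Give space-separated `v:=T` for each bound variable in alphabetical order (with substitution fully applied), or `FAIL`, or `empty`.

step 1: unify List (a -> Int) ~ b  [subst: {-} | 1 pending]
  bind b := List (a -> Int)
step 2: unify a ~ a  [subst: {b:=List (a -> Int)} | 0 pending]
  -> identical, skip

Answer: b:=List (a -> Int)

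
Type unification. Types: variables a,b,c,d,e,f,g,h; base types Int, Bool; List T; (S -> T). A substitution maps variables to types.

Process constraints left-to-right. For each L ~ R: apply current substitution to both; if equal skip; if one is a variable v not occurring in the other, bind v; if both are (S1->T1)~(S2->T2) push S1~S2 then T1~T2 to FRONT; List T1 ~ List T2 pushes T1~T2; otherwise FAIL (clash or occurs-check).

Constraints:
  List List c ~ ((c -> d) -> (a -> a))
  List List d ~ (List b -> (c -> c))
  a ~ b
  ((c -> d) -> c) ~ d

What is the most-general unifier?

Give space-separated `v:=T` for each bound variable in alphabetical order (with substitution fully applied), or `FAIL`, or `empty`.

step 1: unify List List c ~ ((c -> d) -> (a -> a))  [subst: {-} | 3 pending]
  clash: List List c vs ((c -> d) -> (a -> a))

Answer: FAIL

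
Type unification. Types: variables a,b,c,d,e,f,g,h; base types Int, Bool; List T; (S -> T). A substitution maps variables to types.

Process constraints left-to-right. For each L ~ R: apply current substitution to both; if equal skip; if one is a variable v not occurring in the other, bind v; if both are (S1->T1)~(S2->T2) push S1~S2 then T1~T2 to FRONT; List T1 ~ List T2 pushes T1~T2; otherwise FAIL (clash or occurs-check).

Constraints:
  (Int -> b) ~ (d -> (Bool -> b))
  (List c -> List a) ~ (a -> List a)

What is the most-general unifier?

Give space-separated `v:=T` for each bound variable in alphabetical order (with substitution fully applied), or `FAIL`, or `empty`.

Answer: FAIL

Derivation:
step 1: unify (Int -> b) ~ (d -> (Bool -> b))  [subst: {-} | 1 pending]
  -> decompose arrow: push Int~d, b~(Bool -> b)
step 2: unify Int ~ d  [subst: {-} | 2 pending]
  bind d := Int
step 3: unify b ~ (Bool -> b)  [subst: {d:=Int} | 1 pending]
  occurs-check fail: b in (Bool -> b)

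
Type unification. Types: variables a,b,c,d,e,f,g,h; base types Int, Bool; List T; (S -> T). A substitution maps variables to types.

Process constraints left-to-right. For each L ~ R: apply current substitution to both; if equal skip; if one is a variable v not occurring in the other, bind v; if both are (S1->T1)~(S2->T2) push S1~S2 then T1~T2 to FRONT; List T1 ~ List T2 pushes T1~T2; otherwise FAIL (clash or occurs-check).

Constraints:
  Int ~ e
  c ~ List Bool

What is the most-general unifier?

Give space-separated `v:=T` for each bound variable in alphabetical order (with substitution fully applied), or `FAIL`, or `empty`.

Answer: c:=List Bool e:=Int

Derivation:
step 1: unify Int ~ e  [subst: {-} | 1 pending]
  bind e := Int
step 2: unify c ~ List Bool  [subst: {e:=Int} | 0 pending]
  bind c := List Bool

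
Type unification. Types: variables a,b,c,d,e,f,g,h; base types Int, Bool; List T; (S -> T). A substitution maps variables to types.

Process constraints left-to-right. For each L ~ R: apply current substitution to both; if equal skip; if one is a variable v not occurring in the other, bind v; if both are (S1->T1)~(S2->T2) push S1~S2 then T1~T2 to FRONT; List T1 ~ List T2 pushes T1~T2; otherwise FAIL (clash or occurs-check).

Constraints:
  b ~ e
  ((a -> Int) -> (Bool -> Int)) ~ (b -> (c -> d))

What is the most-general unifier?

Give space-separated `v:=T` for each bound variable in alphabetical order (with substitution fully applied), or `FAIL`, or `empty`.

Answer: b:=(a -> Int) c:=Bool d:=Int e:=(a -> Int)

Derivation:
step 1: unify b ~ e  [subst: {-} | 1 pending]
  bind b := e
step 2: unify ((a -> Int) -> (Bool -> Int)) ~ (e -> (c -> d))  [subst: {b:=e} | 0 pending]
  -> decompose arrow: push (a -> Int)~e, (Bool -> Int)~(c -> d)
step 3: unify (a -> Int) ~ e  [subst: {b:=e} | 1 pending]
  bind e := (a -> Int)
step 4: unify (Bool -> Int) ~ (c -> d)  [subst: {b:=e, e:=(a -> Int)} | 0 pending]
  -> decompose arrow: push Bool~c, Int~d
step 5: unify Bool ~ c  [subst: {b:=e, e:=(a -> Int)} | 1 pending]
  bind c := Bool
step 6: unify Int ~ d  [subst: {b:=e, e:=(a -> Int), c:=Bool} | 0 pending]
  bind d := Int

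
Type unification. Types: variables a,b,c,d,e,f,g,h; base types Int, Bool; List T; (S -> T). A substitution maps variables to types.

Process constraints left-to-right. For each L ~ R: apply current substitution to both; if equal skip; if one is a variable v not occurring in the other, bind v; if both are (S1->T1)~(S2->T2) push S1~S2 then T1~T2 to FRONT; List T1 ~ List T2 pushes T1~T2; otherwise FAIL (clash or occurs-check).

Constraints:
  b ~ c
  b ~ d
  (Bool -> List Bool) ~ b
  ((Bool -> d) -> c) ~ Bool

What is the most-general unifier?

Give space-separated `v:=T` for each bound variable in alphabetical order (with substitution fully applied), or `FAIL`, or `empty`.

step 1: unify b ~ c  [subst: {-} | 3 pending]
  bind b := c
step 2: unify c ~ d  [subst: {b:=c} | 2 pending]
  bind c := d
step 3: unify (Bool -> List Bool) ~ d  [subst: {b:=c, c:=d} | 1 pending]
  bind d := (Bool -> List Bool)
step 4: unify ((Bool -> (Bool -> List Bool)) -> (Bool -> List Bool)) ~ Bool  [subst: {b:=c, c:=d, d:=(Bool -> List Bool)} | 0 pending]
  clash: ((Bool -> (Bool -> List Bool)) -> (Bool -> List Bool)) vs Bool

Answer: FAIL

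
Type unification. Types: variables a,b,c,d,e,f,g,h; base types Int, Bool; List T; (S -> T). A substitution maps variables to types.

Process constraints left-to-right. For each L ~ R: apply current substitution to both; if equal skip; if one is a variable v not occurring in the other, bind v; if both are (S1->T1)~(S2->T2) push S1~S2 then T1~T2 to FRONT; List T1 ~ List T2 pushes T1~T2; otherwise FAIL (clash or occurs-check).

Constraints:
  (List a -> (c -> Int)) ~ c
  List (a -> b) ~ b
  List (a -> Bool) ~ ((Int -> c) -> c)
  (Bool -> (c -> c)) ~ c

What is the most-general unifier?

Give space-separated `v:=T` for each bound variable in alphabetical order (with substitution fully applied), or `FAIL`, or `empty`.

Answer: FAIL

Derivation:
step 1: unify (List a -> (c -> Int)) ~ c  [subst: {-} | 3 pending]
  occurs-check fail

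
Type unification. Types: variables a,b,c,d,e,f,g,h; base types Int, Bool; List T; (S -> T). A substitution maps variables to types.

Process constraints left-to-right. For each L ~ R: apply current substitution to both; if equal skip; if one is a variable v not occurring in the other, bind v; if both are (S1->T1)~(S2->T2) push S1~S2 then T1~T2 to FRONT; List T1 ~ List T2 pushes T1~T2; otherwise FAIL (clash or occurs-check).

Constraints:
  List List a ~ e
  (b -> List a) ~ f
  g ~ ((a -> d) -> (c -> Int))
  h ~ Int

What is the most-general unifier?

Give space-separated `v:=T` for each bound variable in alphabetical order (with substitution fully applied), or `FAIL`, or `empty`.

step 1: unify List List a ~ e  [subst: {-} | 3 pending]
  bind e := List List a
step 2: unify (b -> List a) ~ f  [subst: {e:=List List a} | 2 pending]
  bind f := (b -> List a)
step 3: unify g ~ ((a -> d) -> (c -> Int))  [subst: {e:=List List a, f:=(b -> List a)} | 1 pending]
  bind g := ((a -> d) -> (c -> Int))
step 4: unify h ~ Int  [subst: {e:=List List a, f:=(b -> List a), g:=((a -> d) -> (c -> Int))} | 0 pending]
  bind h := Int

Answer: e:=List List a f:=(b -> List a) g:=((a -> d) -> (c -> Int)) h:=Int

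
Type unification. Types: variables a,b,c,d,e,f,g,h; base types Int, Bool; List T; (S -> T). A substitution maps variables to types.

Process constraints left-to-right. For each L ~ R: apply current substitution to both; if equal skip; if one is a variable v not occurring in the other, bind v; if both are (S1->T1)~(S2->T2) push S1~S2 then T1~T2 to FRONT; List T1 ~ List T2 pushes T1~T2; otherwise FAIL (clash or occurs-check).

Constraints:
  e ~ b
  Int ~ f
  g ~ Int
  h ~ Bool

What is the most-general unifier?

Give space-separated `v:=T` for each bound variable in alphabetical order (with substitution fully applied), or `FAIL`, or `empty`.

Answer: e:=b f:=Int g:=Int h:=Bool

Derivation:
step 1: unify e ~ b  [subst: {-} | 3 pending]
  bind e := b
step 2: unify Int ~ f  [subst: {e:=b} | 2 pending]
  bind f := Int
step 3: unify g ~ Int  [subst: {e:=b, f:=Int} | 1 pending]
  bind g := Int
step 4: unify h ~ Bool  [subst: {e:=b, f:=Int, g:=Int} | 0 pending]
  bind h := Bool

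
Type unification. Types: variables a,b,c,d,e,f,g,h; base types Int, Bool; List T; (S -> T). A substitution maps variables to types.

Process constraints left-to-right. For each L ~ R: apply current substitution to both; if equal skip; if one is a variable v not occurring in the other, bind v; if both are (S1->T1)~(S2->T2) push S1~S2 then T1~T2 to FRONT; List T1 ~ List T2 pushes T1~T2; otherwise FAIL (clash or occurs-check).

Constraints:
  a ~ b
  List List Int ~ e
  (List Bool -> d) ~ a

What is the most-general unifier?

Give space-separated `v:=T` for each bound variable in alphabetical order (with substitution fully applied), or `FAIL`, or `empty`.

Answer: a:=(List Bool -> d) b:=(List Bool -> d) e:=List List Int

Derivation:
step 1: unify a ~ b  [subst: {-} | 2 pending]
  bind a := b
step 2: unify List List Int ~ e  [subst: {a:=b} | 1 pending]
  bind e := List List Int
step 3: unify (List Bool -> d) ~ b  [subst: {a:=b, e:=List List Int} | 0 pending]
  bind b := (List Bool -> d)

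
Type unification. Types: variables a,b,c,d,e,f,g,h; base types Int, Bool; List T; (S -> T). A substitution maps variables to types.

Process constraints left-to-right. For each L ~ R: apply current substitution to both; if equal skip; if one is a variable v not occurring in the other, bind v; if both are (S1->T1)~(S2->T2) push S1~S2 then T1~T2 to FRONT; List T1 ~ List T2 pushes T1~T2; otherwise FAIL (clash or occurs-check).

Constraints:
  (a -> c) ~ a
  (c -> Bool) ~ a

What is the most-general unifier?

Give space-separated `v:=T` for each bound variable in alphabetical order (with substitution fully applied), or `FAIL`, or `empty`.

Answer: FAIL

Derivation:
step 1: unify (a -> c) ~ a  [subst: {-} | 1 pending]
  occurs-check fail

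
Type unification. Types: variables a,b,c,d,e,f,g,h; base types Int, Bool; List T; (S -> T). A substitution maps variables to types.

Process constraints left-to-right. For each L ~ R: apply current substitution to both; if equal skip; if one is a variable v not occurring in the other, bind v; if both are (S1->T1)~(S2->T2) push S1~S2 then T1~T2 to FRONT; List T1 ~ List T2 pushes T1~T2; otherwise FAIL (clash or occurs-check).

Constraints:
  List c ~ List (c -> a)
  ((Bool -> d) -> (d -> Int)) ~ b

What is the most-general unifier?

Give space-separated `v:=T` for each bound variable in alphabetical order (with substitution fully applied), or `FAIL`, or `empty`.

Answer: FAIL

Derivation:
step 1: unify List c ~ List (c -> a)  [subst: {-} | 1 pending]
  -> decompose List: push c~(c -> a)
step 2: unify c ~ (c -> a)  [subst: {-} | 1 pending]
  occurs-check fail: c in (c -> a)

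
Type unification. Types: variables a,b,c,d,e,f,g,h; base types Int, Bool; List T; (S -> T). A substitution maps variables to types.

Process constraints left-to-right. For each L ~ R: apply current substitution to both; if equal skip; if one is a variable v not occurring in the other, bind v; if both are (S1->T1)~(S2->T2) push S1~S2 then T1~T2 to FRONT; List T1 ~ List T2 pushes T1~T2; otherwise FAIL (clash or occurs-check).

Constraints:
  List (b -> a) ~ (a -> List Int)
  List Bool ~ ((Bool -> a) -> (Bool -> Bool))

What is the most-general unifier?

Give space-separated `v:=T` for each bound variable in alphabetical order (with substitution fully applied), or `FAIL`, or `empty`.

Answer: FAIL

Derivation:
step 1: unify List (b -> a) ~ (a -> List Int)  [subst: {-} | 1 pending]
  clash: List (b -> a) vs (a -> List Int)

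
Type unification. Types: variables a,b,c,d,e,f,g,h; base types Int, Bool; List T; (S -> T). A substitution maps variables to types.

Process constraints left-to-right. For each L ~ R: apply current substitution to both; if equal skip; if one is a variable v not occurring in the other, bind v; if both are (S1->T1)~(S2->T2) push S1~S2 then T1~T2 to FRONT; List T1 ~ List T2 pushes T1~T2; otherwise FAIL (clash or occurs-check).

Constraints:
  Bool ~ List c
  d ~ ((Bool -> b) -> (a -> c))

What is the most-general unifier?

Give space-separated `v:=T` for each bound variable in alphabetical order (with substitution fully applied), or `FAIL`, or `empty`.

Answer: FAIL

Derivation:
step 1: unify Bool ~ List c  [subst: {-} | 1 pending]
  clash: Bool vs List c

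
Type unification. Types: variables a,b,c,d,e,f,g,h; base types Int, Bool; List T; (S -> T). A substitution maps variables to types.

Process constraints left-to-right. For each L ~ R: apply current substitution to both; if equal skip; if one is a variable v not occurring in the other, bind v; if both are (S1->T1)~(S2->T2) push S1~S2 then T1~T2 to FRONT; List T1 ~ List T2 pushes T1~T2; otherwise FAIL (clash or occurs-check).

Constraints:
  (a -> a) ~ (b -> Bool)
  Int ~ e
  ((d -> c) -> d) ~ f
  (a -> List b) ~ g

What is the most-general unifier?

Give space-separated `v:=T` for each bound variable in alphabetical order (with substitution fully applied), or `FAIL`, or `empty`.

step 1: unify (a -> a) ~ (b -> Bool)  [subst: {-} | 3 pending]
  -> decompose arrow: push a~b, a~Bool
step 2: unify a ~ b  [subst: {-} | 4 pending]
  bind a := b
step 3: unify b ~ Bool  [subst: {a:=b} | 3 pending]
  bind b := Bool
step 4: unify Int ~ e  [subst: {a:=b, b:=Bool} | 2 pending]
  bind e := Int
step 5: unify ((d -> c) -> d) ~ f  [subst: {a:=b, b:=Bool, e:=Int} | 1 pending]
  bind f := ((d -> c) -> d)
step 6: unify (Bool -> List Bool) ~ g  [subst: {a:=b, b:=Bool, e:=Int, f:=((d -> c) -> d)} | 0 pending]
  bind g := (Bool -> List Bool)

Answer: a:=Bool b:=Bool e:=Int f:=((d -> c) -> d) g:=(Bool -> List Bool)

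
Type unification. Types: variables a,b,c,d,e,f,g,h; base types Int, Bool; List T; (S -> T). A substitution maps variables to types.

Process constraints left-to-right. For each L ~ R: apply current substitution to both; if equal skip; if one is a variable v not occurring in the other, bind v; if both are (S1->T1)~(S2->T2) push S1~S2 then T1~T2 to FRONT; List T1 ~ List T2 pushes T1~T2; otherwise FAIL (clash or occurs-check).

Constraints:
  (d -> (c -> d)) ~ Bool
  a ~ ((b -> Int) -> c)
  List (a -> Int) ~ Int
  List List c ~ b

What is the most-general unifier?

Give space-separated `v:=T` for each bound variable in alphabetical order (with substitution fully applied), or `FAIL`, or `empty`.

step 1: unify (d -> (c -> d)) ~ Bool  [subst: {-} | 3 pending]
  clash: (d -> (c -> d)) vs Bool

Answer: FAIL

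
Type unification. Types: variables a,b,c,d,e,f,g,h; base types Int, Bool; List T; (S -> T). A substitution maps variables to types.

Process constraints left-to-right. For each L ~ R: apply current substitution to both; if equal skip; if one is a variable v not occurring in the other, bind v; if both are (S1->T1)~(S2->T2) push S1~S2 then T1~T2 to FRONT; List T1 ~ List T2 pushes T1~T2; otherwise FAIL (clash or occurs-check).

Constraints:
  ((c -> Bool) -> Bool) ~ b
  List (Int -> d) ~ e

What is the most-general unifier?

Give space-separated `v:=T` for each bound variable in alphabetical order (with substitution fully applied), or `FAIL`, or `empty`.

Answer: b:=((c -> Bool) -> Bool) e:=List (Int -> d)

Derivation:
step 1: unify ((c -> Bool) -> Bool) ~ b  [subst: {-} | 1 pending]
  bind b := ((c -> Bool) -> Bool)
step 2: unify List (Int -> d) ~ e  [subst: {b:=((c -> Bool) -> Bool)} | 0 pending]
  bind e := List (Int -> d)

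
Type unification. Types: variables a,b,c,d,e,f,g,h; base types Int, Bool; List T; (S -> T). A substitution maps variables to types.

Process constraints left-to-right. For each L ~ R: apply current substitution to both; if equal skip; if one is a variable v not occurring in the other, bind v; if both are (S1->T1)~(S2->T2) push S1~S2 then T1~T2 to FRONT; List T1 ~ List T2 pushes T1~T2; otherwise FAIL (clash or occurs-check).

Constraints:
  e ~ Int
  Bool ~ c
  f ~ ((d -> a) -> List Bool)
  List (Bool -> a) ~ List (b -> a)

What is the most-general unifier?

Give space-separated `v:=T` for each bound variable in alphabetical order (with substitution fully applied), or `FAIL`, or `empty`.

Answer: b:=Bool c:=Bool e:=Int f:=((d -> a) -> List Bool)

Derivation:
step 1: unify e ~ Int  [subst: {-} | 3 pending]
  bind e := Int
step 2: unify Bool ~ c  [subst: {e:=Int} | 2 pending]
  bind c := Bool
step 3: unify f ~ ((d -> a) -> List Bool)  [subst: {e:=Int, c:=Bool} | 1 pending]
  bind f := ((d -> a) -> List Bool)
step 4: unify List (Bool -> a) ~ List (b -> a)  [subst: {e:=Int, c:=Bool, f:=((d -> a) -> List Bool)} | 0 pending]
  -> decompose List: push (Bool -> a)~(b -> a)
step 5: unify (Bool -> a) ~ (b -> a)  [subst: {e:=Int, c:=Bool, f:=((d -> a) -> List Bool)} | 0 pending]
  -> decompose arrow: push Bool~b, a~a
step 6: unify Bool ~ b  [subst: {e:=Int, c:=Bool, f:=((d -> a) -> List Bool)} | 1 pending]
  bind b := Bool
step 7: unify a ~ a  [subst: {e:=Int, c:=Bool, f:=((d -> a) -> List Bool), b:=Bool} | 0 pending]
  -> identical, skip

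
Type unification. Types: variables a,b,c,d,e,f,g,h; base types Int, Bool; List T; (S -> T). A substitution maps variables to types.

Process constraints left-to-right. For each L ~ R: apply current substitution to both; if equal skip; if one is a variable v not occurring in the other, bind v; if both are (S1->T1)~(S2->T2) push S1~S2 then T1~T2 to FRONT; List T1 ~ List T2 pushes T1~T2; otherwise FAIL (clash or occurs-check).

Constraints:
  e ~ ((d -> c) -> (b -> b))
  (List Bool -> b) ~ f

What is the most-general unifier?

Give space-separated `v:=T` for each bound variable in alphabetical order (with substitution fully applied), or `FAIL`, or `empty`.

step 1: unify e ~ ((d -> c) -> (b -> b))  [subst: {-} | 1 pending]
  bind e := ((d -> c) -> (b -> b))
step 2: unify (List Bool -> b) ~ f  [subst: {e:=((d -> c) -> (b -> b))} | 0 pending]
  bind f := (List Bool -> b)

Answer: e:=((d -> c) -> (b -> b)) f:=(List Bool -> b)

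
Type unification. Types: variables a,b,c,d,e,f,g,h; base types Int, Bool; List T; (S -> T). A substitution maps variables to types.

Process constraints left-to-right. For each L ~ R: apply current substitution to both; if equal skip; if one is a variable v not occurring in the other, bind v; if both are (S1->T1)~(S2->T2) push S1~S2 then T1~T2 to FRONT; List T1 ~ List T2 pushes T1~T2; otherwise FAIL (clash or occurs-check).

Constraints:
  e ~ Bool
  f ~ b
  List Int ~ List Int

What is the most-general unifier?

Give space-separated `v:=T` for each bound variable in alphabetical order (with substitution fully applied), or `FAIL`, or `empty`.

Answer: e:=Bool f:=b

Derivation:
step 1: unify e ~ Bool  [subst: {-} | 2 pending]
  bind e := Bool
step 2: unify f ~ b  [subst: {e:=Bool} | 1 pending]
  bind f := b
step 3: unify List Int ~ List Int  [subst: {e:=Bool, f:=b} | 0 pending]
  -> identical, skip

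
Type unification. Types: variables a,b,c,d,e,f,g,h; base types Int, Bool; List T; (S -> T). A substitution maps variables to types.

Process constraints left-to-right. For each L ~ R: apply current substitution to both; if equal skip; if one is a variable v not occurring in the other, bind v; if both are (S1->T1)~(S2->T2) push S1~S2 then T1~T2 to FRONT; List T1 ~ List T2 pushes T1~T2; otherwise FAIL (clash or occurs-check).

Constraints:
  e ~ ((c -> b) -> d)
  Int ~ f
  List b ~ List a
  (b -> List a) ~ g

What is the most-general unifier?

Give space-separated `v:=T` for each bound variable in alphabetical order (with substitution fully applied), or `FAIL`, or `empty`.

Answer: b:=a e:=((c -> a) -> d) f:=Int g:=(a -> List a)

Derivation:
step 1: unify e ~ ((c -> b) -> d)  [subst: {-} | 3 pending]
  bind e := ((c -> b) -> d)
step 2: unify Int ~ f  [subst: {e:=((c -> b) -> d)} | 2 pending]
  bind f := Int
step 3: unify List b ~ List a  [subst: {e:=((c -> b) -> d), f:=Int} | 1 pending]
  -> decompose List: push b~a
step 4: unify b ~ a  [subst: {e:=((c -> b) -> d), f:=Int} | 1 pending]
  bind b := a
step 5: unify (a -> List a) ~ g  [subst: {e:=((c -> b) -> d), f:=Int, b:=a} | 0 pending]
  bind g := (a -> List a)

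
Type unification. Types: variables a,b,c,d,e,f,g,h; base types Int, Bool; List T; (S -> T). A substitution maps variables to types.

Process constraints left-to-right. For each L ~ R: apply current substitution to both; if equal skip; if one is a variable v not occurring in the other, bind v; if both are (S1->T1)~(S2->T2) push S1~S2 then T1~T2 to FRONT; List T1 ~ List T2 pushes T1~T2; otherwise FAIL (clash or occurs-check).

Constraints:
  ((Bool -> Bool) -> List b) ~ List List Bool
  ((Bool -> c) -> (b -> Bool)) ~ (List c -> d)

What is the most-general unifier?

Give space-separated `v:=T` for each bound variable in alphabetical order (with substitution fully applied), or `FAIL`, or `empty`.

step 1: unify ((Bool -> Bool) -> List b) ~ List List Bool  [subst: {-} | 1 pending]
  clash: ((Bool -> Bool) -> List b) vs List List Bool

Answer: FAIL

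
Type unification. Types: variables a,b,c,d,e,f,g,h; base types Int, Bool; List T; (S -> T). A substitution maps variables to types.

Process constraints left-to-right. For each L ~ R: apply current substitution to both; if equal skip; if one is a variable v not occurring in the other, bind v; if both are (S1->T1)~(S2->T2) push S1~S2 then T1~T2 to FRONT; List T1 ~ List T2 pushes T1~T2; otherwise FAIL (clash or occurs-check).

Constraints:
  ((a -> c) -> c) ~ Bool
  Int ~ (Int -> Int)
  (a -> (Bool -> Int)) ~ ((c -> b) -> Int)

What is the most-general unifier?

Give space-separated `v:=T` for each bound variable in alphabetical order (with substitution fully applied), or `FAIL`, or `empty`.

step 1: unify ((a -> c) -> c) ~ Bool  [subst: {-} | 2 pending]
  clash: ((a -> c) -> c) vs Bool

Answer: FAIL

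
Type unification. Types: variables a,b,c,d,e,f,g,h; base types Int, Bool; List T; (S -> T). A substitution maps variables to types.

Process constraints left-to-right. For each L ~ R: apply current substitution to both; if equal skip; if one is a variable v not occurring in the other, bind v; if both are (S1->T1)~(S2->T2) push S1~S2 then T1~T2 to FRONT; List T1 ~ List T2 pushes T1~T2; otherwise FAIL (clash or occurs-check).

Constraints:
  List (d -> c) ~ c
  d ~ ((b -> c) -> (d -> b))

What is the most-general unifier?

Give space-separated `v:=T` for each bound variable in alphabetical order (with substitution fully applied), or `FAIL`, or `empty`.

step 1: unify List (d -> c) ~ c  [subst: {-} | 1 pending]
  occurs-check fail

Answer: FAIL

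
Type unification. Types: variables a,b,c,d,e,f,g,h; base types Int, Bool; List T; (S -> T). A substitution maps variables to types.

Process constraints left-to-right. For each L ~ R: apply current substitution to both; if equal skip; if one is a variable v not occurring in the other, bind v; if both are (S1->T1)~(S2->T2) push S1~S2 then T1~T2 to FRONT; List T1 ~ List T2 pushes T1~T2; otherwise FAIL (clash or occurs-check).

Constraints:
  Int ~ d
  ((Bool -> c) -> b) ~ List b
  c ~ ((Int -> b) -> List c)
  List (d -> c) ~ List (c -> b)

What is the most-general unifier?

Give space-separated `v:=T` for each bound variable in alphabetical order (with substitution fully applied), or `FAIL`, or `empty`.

Answer: FAIL

Derivation:
step 1: unify Int ~ d  [subst: {-} | 3 pending]
  bind d := Int
step 2: unify ((Bool -> c) -> b) ~ List b  [subst: {d:=Int} | 2 pending]
  clash: ((Bool -> c) -> b) vs List b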